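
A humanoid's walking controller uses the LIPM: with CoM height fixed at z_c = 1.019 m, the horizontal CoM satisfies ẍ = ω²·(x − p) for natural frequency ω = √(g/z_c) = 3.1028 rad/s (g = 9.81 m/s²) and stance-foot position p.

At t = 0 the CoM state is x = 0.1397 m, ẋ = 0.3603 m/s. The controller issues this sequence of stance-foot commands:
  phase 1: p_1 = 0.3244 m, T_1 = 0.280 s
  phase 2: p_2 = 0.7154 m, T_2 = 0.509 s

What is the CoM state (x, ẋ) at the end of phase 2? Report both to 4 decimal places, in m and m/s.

phase 1: p=0.3244, T=0.280, ωT=0.868784, cosh=1.401736, sinh=0.982274; start (x,ẋ)=(0.139700, 0.360300) → end (x,ẋ)=(0.179562, -0.057883)
phase 2: p=0.7154, T=0.509, ωT=1.579325, cosh=2.528897, sinh=2.322783; start (x,ẋ)=(0.179562, -0.057883) → end (x,ẋ)=(-0.683011, -4.008236)

x = -0.6830, ẋ = -4.0082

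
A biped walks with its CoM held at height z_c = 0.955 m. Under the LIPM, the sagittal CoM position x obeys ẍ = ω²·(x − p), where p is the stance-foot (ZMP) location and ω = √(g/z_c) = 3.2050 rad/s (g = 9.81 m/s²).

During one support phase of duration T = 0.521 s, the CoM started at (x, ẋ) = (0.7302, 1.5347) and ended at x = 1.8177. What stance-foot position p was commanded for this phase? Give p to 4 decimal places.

ωT = 3.2050·0.521 = 1.669805; cosh(ωT) = 2.749708, sinh(ωT) = 2.561424
x(T) = p + (x₀−p)·cosh(ωT) + (ẋ₀/ω)·sinh(ωT) ⇒ p·(1 − cosh) = x(T) − x₀·cosh − (ẋ₀/ω)·sinh
numerator   = 1.8177 − (0.7302)·2.749708 − (1.5347/3.2050)·2.561424 = -1.416663
denominator = 1 − 2.749708 = -1.749708
p = -1.416663 / -1.749708 = 0.8097

p = 0.8097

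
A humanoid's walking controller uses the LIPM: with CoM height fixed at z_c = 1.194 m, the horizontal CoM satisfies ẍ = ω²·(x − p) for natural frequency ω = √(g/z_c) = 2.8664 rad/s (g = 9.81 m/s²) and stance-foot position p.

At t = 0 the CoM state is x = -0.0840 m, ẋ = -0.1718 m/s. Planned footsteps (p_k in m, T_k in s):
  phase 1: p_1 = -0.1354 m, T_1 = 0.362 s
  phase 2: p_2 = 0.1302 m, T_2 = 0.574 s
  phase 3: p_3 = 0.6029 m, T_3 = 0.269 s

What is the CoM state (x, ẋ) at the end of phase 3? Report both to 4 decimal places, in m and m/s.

x = -1.6505, ẋ = -5.7747

phase 1: p=-0.1354, T=0.362, ωT=1.037637, cosh=1.588415, sinh=1.234124; start (x,ẋ)=(-0.084000, -0.171800) → end (x,ẋ)=(-0.127724, -0.091063)
phase 2: p=0.1302, T=0.574, ωT=1.645314, cosh=2.687793, sinh=2.494841; start (x,ẋ)=(-0.127724, -0.091063) → end (x,ẋ)=(-0.642304, -2.089225)
phase 3: p=0.6029, T=0.269, ωT=0.771062, cosh=1.312291, sinh=0.849769; start (x,ẋ)=(-0.642304, -2.089225) → end (x,ẋ)=(-1.650539, -5.774712)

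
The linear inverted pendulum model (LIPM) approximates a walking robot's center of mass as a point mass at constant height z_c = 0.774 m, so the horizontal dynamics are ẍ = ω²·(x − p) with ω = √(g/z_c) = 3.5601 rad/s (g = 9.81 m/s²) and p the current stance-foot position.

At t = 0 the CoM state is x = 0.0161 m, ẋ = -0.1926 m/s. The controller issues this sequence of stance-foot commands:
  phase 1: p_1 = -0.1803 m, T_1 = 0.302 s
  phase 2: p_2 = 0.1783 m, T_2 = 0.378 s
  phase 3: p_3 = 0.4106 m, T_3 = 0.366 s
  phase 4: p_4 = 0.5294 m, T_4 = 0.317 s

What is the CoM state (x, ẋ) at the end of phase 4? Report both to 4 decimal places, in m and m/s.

phase 1: p=-0.1803, T=0.302, ωT=1.075150, cosh=1.635840, sinh=1.294593; start (x,ẋ)=(0.016100, -0.192600) → end (x,ẋ)=(0.070942, 0.590122)
phase 2: p=0.1783, T=0.378, ωT=1.345718, cosh=2.050648, sinh=1.790295; start (x,ẋ)=(0.070942, 0.590122) → end (x,ẋ)=(0.254905, 0.525871)
phase 3: p=0.4106, T=0.366, ωT=1.302997, cosh=1.976012, sinh=1.704296; start (x,ẋ)=(0.254905, 0.525871) → end (x,ẋ)=(0.354691, 0.094457)
phase 4: p=0.5294, T=0.317, ωT=1.128552, cosh=1.707339, sinh=1.383837; start (x,ẋ)=(0.354691, 0.094457) → end (x,ẋ)=(0.267829, -0.699450)

x = 0.2678, ẋ = -0.6995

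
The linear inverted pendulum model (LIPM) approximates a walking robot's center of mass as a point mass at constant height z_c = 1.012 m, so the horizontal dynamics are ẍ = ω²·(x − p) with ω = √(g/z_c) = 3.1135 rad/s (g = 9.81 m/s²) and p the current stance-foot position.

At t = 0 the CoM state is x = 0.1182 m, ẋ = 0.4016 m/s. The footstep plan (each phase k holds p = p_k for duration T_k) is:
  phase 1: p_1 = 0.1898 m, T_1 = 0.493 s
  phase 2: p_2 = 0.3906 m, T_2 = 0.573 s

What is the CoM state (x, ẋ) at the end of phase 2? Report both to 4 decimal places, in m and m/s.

phase 1: p=0.1898, T=0.493, ωT=1.534956, cosh=2.428292, sinh=2.212827; start (x,ẋ)=(0.118200, 0.401600) → end (x,ẋ)=(0.301359, 0.481904)
phase 2: p=0.3906, T=0.573, ωT=1.784035, cosh=3.060897, sinh=2.892938; start (x,ẋ)=(0.301359, 0.481904) → end (x,ẋ)=(0.565210, 0.671255)

x = 0.5652, ẋ = 0.6713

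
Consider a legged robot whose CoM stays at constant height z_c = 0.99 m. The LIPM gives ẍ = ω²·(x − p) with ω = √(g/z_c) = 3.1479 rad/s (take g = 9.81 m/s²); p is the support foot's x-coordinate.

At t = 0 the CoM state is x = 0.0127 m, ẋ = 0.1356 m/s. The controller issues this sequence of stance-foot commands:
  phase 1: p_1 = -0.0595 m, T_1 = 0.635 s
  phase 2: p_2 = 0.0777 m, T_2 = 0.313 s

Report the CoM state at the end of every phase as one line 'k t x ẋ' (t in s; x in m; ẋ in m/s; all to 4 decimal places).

1 0.6350 0.3679 1.3330
2 0.9480 1.0086 3.0871

phase 1: p=-0.0595, T=0.635, ωT=1.998916, cosh=3.758268, sinh=3.622786; start (x,ẋ)=(0.012700, 0.135600) → end (x,ẋ)=(0.367903, 1.333002)
phase 2: p=0.0777, T=0.313, ωT=0.985293, cosh=1.525963, sinh=1.152633; start (x,ẋ)=(0.367903, 1.333002) → end (x,ẋ)=(1.008631, 3.087078)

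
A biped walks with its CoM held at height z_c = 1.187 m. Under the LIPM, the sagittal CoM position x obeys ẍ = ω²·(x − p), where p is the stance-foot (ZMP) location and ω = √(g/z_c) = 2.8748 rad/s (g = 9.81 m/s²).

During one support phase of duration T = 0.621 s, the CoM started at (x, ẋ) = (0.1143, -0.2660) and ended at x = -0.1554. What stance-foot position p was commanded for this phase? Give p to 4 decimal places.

p = 0.1151

ωT = 2.8748·0.621 = 1.785251; cosh(ωT) = 3.064415, sinh(ωT) = 2.896660
x(T) = p + (x₀−p)·cosh(ωT) + (ẋ₀/ω)·sinh(ωT) ⇒ p·(1 − cosh) = x(T) − x₀·cosh − (ẋ₀/ω)·sinh
numerator   = -0.1554 − (0.1143)·3.064415 − (-0.2660/2.8748)·2.896660 = -0.237640
denominator = 1 − 3.064415 = -2.064415
p = -0.237640 / -2.064415 = 0.1151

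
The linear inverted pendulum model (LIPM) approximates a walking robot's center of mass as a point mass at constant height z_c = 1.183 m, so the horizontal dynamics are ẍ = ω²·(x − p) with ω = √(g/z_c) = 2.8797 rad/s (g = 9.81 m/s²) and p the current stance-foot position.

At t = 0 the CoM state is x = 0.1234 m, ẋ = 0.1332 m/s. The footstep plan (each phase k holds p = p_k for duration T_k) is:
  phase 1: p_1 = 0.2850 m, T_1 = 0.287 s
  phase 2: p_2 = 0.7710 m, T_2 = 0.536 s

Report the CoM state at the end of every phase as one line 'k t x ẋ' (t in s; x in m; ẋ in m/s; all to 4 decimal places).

phase 1: p=0.2850, T=0.287, ωT=0.826474, cosh=1.361418, sinh=0.923828; start (x,ẋ)=(0.123400, 0.133200) → end (x,ẋ)=(0.107726, -0.248571)
phase 2: p=0.7710, T=0.536, ωT=1.543519, cosh=2.447331, sinh=2.233703; start (x,ẋ)=(0.107726, -0.248571) → end (x,ẋ)=(-1.045060, -4.874775)

1 0.2870 0.1077 -0.2486
2 0.8230 -1.0451 -4.8748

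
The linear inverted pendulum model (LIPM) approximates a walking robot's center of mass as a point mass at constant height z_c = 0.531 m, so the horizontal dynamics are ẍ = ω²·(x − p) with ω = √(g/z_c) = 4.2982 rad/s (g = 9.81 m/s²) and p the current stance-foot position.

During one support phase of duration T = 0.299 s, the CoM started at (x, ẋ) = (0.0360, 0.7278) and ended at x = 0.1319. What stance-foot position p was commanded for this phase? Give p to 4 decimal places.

p = 0.2334

ωT = 4.2982·0.299 = 1.285162; cosh(ωT) = 1.945929, sinh(ωT) = 1.669324
x(T) = p + (x₀−p)·cosh(ωT) + (ẋ₀/ω)·sinh(ωT) ⇒ p·(1 − cosh) = x(T) − x₀·cosh − (ẋ₀/ω)·sinh
numerator   = 0.1319 − (0.0360)·1.945929 − (0.7278/4.2982)·1.669324 = -0.220814
denominator = 1 − 1.945929 = -0.945929
p = -0.220814 / -0.945929 = 0.2334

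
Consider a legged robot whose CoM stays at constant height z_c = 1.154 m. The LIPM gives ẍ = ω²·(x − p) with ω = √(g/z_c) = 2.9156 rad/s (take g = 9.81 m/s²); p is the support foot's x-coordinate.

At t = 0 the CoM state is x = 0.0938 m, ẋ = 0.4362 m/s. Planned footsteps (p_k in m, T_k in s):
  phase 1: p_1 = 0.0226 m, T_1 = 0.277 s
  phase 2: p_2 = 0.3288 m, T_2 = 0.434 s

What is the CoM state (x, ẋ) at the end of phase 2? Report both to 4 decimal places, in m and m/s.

phase 1: p=0.0226, T=0.277, ωT=0.807621, cosh=1.344242, sinh=0.898325; start (x,ẋ)=(0.093800, 0.436200) → end (x,ẋ)=(0.252708, 0.772842)
phase 2: p=0.3288, T=0.434, ωT=1.265370, cosh=1.913270, sinh=1.631135; start (x,ẋ)=(0.252708, 0.772842) → end (x,ẋ)=(0.615582, 1.116780)

x = 0.6156, ẋ = 1.1168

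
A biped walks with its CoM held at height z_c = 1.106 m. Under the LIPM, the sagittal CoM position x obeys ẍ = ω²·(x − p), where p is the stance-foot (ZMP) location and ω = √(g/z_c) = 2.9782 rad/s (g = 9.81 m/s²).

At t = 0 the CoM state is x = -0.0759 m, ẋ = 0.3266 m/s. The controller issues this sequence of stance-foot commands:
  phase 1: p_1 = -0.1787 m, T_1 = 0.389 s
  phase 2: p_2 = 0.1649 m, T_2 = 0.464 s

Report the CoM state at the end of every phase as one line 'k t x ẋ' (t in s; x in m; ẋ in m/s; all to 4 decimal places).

phase 1: p=-0.1787, T=0.389, ωT=1.158520, cosh=1.749583, sinh=1.435632; start (x,ẋ)=(-0.075900, 0.326600) → end (x,ẋ)=(0.158594, 1.010945)
phase 2: p=0.1649, T=0.464, ωT=1.381885, cosh=2.116753, sinh=1.865648; start (x,ẋ)=(0.158594, 1.010945) → end (x,ẋ)=(0.784842, 2.104882)

1 0.3890 0.1586 1.0109
2 0.8530 0.7848 2.1049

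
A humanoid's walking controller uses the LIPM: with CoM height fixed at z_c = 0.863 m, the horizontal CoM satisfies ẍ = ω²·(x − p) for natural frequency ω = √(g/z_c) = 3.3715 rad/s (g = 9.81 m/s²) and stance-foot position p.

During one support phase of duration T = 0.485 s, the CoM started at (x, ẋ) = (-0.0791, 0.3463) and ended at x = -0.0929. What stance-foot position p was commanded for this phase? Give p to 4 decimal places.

p = 0.0816

ωT = 3.3715·0.485 = 1.635177; cosh(ωT) = 2.662643, sinh(ωT) = 2.467725
x(T) = p + (x₀−p)·cosh(ωT) + (ẋ₀/ω)·sinh(ωT) ⇒ p·(1 − cosh) = x(T) − x₀·cosh − (ẋ₀/ω)·sinh
numerator   = -0.0929 − (-0.0791)·2.662643 − (0.3463/3.3715)·2.467725 = -0.135755
denominator = 1 − 2.662643 = -1.662643
p = -0.135755 / -1.662643 = 0.0816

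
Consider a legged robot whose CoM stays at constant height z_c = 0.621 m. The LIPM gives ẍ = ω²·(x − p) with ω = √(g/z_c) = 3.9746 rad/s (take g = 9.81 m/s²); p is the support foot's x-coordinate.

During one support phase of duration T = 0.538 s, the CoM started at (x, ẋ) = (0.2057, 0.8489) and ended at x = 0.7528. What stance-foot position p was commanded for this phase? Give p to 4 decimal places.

ωT = 3.9746·0.538 = 2.138335; cosh(ωT) = 4.301574, sinh(ωT) = 4.183723
x(T) = p + (x₀−p)·cosh(ωT) + (ẋ₀/ω)·sinh(ωT) ⇒ p·(1 − cosh) = x(T) − x₀·cosh − (ẋ₀/ω)·sinh
numerator   = 0.7528 − (0.2057)·4.301574 − (0.8489/3.9746)·4.183723 = -1.025598
denominator = 1 − 4.301574 = -3.301574
p = -1.025598 / -3.301574 = 0.3106

p = 0.3106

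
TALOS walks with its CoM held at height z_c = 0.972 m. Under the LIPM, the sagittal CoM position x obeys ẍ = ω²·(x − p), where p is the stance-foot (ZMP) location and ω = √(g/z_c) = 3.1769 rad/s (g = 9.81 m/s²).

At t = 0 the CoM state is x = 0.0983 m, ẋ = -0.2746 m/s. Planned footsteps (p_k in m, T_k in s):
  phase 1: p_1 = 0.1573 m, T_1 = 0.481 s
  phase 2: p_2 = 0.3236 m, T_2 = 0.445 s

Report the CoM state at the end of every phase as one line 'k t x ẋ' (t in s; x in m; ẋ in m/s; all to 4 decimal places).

phase 1: p=0.1573, T=0.481, ωT=1.528089, cosh=2.413155, sinh=2.196205; start (x,ẋ)=(0.098300, -0.274600) → end (x,ẋ)=(-0.174908, -1.074303)
phase 2: p=0.3236, T=0.445, ωT=1.413720, cosh=2.177230, sinh=1.933993; start (x,ẋ)=(-0.174908, -1.074303) → end (x,ẋ)=(-1.415767, -5.401890)

1 0.4810 -0.1749 -1.0743
2 0.9260 -1.4158 -5.4019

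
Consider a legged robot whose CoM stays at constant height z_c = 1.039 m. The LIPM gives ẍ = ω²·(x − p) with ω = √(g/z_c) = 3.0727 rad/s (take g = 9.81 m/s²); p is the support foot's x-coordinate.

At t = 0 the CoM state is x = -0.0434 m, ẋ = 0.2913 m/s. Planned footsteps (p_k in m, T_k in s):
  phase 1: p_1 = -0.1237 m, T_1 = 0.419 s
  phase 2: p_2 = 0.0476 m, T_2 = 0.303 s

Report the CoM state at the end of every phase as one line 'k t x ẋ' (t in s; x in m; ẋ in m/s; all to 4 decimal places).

phase 1: p=-0.1237, T=0.419, ωT=1.287461, cosh=1.949773, sinh=1.673803; start (x,ẋ)=(-0.043400, 0.291300) → end (x,ẋ)=(0.191548, 0.980959)
phase 2: p=0.0476, T=0.303, ωT=0.931028, cosh=1.465632, sinh=1.071484; start (x,ẋ)=(0.191548, 0.980959) → end (x,ẋ)=(0.600646, 1.911651)

1 0.4190 0.1915 0.9810
2 0.7220 0.6006 1.9117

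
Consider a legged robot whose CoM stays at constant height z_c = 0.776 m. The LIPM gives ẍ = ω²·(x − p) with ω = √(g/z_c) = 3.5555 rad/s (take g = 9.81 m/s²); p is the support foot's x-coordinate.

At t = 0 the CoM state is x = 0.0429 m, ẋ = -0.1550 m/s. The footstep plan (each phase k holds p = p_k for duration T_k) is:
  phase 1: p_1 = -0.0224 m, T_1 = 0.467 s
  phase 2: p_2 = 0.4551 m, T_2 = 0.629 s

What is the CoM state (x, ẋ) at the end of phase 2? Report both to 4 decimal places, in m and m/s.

x = -1.2695, ẋ = -5.9582

phase 1: p=-0.0224, T=0.467, ωT=1.660419, cosh=2.725786, sinh=2.535726; start (x,ẋ)=(0.042900, -0.155000) → end (x,ẋ)=(0.045050, 0.166233)
phase 2: p=0.4551, T=0.629, ωT=2.236409, cosh=4.733253, sinh=4.626412; start (x,ẋ)=(0.045050, 0.166233) → end (x,ẋ)=(-1.269467, -5.958169)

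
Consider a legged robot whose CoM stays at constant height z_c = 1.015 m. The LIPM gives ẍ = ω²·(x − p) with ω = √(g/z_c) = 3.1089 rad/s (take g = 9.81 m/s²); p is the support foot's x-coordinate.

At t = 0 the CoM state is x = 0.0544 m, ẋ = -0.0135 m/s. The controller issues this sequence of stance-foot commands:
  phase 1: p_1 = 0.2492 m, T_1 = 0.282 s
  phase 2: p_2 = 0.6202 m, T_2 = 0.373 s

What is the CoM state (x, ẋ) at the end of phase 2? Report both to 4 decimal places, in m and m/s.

x = -0.8049, ẋ = -3.9914

phase 1: p=0.2492, T=0.282, ωT=0.876710, cosh=1.409565, sinh=0.993415; start (x,ẋ)=(0.054400, -0.013500) → end (x,ẋ)=(-0.029697, -0.620655)
phase 2: p=0.6202, T=0.373, ωT=1.159620, cosh=1.751163, sinh=1.437557; start (x,ẋ)=(-0.029697, -0.620655) → end (x,ẋ)=(-0.804867, -3.991403)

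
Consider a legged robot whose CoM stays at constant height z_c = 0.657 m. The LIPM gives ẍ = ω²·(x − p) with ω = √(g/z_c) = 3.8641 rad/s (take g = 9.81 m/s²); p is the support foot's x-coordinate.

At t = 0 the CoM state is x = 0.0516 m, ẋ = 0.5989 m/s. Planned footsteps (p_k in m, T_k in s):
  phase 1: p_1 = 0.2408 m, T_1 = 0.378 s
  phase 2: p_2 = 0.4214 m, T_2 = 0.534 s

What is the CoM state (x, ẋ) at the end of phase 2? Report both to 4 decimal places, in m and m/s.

x = -0.8863, ẋ = -4.9252

phase 1: p=0.2408, T=0.378, ωT=1.460630, cosh=2.270381, sinh=2.038291; start (x,ẋ)=(0.051600, 0.598900) → end (x,ẋ)=(0.127160, -0.130438)
phase 2: p=0.4214, T=0.534, ωT=2.063429, cosh=3.999970, sinh=3.872953; start (x,ẋ)=(0.127160, -0.130438) → end (x,ẋ)=(-0.886287, -4.925187)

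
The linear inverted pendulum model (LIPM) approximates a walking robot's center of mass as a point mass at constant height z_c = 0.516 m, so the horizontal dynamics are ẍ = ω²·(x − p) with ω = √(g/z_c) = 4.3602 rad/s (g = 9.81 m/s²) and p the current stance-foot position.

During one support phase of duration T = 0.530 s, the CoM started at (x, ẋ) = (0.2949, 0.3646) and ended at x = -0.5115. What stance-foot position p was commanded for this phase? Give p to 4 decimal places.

p = 0.5940

ωT = 4.3602·0.530 = 2.310906; cosh(ωT) = 5.091364, sinh(ωT) = 4.992192
x(T) = p + (x₀−p)·cosh(ωT) + (ẋ₀/ω)·sinh(ωT) ⇒ p·(1 − cosh) = x(T) − x₀·cosh − (ẋ₀/ω)·sinh
numerator   = -0.5115 − (0.2949)·5.091364 − (0.3646/4.3602)·4.992192 = -2.430390
denominator = 1 − 5.091364 = -4.091364
p = -2.430390 / -4.091364 = 0.5940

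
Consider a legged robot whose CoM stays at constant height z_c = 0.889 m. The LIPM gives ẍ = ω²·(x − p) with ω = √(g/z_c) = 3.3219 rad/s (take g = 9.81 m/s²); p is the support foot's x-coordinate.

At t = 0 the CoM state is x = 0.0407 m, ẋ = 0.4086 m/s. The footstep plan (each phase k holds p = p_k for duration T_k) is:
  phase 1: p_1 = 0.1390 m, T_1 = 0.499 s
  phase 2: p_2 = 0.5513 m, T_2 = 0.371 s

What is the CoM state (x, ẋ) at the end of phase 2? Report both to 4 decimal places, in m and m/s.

x = 0.0003, ẋ = -1.3902

phase 1: p=0.1390, T=0.499, ωT=1.657628, cosh=2.718721, sinh=2.528130; start (x,ẋ)=(0.040700, 0.408600) → end (x,ẋ)=(0.182715, 0.285327)
phase 2: p=0.5513, T=0.371, ωT=1.232425, cosh=1.860560, sinh=1.568976; start (x,ẋ)=(0.182715, 0.285327) → end (x,ẋ)=(0.000288, -1.390192)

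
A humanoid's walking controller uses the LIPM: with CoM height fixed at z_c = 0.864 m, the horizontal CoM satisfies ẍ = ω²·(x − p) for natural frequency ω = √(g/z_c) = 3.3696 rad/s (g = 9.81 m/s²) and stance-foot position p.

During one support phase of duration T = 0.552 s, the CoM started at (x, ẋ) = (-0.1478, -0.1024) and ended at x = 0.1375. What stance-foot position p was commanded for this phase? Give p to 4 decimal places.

ωT = 3.3696·0.552 = 1.860019; cosh(ωT) = 3.289765, sinh(ωT) = 3.134095
x(T) = p + (x₀−p)·cosh(ωT) + (ẋ₀/ω)·sinh(ωT) ⇒ p·(1 − cosh) = x(T) − x₀·cosh − (ẋ₀/ω)·sinh
numerator   = 0.1375 − (-0.1478)·3.289765 − (-0.1024/3.3696)·3.134095 = 0.718970
denominator = 1 − 3.289765 = -2.289765
p = 0.718970 / -2.289765 = -0.3140

p = -0.3140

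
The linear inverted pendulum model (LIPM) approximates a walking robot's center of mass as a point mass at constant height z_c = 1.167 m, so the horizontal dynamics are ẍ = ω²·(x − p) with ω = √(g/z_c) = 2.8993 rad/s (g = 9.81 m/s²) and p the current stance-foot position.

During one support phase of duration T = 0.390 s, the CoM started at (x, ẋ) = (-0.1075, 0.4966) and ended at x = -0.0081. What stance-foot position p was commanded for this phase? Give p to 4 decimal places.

ωT = 2.8993·0.390 = 1.130727; cosh(ωT) = 1.710353, sinh(ωT) = 1.387555
x(T) = p + (x₀−p)·cosh(ωT) + (ẋ₀/ω)·sinh(ωT) ⇒ p·(1 − cosh) = x(T) − x₀·cosh − (ẋ₀/ω)·sinh
numerator   = -0.0081 − (-0.1075)·1.710353 − (0.4966/2.8993)·1.387555 = -0.061901
denominator = 1 − 1.710353 = -0.710353
p = -0.061901 / -0.710353 = 0.0871

p = 0.0871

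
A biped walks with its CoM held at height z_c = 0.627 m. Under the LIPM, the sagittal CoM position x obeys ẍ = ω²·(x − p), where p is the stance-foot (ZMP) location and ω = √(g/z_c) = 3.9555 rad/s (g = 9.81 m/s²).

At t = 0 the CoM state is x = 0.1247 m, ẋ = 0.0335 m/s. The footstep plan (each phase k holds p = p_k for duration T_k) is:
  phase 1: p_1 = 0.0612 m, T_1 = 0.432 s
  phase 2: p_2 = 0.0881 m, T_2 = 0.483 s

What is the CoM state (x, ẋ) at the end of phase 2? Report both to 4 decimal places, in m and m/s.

x = 1.3386, ẋ = 4.9562

phase 1: p=0.0612, T=0.432, ωT=1.708776, cosh=2.851643, sinh=2.670555; start (x,ẋ)=(0.124700, 0.033500) → end (x,ẋ)=(0.264897, 0.766305)
phase 2: p=0.0881, T=0.483, ωT=1.910506, cosh=3.452258, sinh=3.304252; start (x,ẋ)=(0.264897, 0.766305) → end (x,ẋ)=(1.338586, 4.956211)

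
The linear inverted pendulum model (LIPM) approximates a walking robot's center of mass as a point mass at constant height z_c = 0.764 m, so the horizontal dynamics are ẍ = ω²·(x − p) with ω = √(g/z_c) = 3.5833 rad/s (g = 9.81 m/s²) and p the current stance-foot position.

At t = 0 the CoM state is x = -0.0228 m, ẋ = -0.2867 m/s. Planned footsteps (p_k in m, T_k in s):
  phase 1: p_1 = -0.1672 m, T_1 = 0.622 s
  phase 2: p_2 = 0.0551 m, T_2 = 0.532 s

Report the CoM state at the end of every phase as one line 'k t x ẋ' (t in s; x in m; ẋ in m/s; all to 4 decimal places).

phase 1: p=-0.1672, T=0.622, ωT=2.228813, cosh=4.698243, sinh=4.590587; start (x,ẋ)=(-0.022800, -0.286700) → end (x,ẋ)=(0.143933, 1.028314)
phase 2: p=0.0551, T=0.532, ωT=1.906316, cosh=3.438440, sinh=3.289813; start (x,ẋ)=(0.143933, 1.028314) → end (x,ẋ)=(1.304639, 4.582998)

1 0.6220 0.1439 1.0283
2 1.1540 1.3046 4.5830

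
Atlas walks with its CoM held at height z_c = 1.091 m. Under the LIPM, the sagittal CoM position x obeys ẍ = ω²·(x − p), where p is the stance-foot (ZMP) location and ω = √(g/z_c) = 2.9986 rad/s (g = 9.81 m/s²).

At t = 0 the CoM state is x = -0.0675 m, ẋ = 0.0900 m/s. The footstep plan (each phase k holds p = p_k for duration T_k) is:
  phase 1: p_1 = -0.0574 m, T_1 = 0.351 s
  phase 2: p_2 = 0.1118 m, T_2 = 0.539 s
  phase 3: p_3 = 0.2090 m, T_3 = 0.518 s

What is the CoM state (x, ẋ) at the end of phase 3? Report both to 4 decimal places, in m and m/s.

x = -1.3692, ẋ = -4.6477

phase 1: p=-0.0574, T=0.351, ωT=1.052509, cosh=1.606945, sinh=1.257884; start (x,ẋ)=(-0.067500, 0.090000) → end (x,ẋ)=(-0.035876, 0.106529)
phase 2: p=0.1118, T=0.539, ωT=1.616245, cosh=2.616398, sinh=2.417755; start (x,ẋ)=(-0.035876, 0.106529) → end (x,ẋ)=(-0.188686, -0.791911)
phase 3: p=0.2090, T=0.518, ωT=1.553275, cosh=2.469239, sinh=2.257685; start (x,ẋ)=(-0.188686, -0.791911) → end (x,ẋ)=(-1.369221, -4.647708)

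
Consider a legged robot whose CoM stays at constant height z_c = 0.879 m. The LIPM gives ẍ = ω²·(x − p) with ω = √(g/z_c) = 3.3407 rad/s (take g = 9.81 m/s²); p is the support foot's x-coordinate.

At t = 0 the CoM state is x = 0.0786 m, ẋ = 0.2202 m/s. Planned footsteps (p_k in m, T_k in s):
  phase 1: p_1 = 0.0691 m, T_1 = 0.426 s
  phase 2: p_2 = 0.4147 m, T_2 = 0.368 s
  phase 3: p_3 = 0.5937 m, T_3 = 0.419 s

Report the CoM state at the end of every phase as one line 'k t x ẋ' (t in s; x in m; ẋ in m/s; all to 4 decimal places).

1 0.4260 0.2188 0.5455
2 0.7940 0.3064 -0.0108
3 1.2130 -0.0303 -1.8505

phase 1: p=0.0691, T=0.426, ωT=1.423138, cosh=2.195540, sinh=1.954584; start (x,ẋ)=(0.078600, 0.220200) → end (x,ẋ)=(0.218793, 0.545490)
phase 2: p=0.4147, T=0.368, ωT=1.229378, cosh=1.855788, sinh=1.563313; start (x,ẋ)=(0.218793, 0.545490) → end (x,ẋ)=(0.306405, -0.010824)
phase 3: p=0.5937, T=0.419, ωT=1.399753, cosh=2.150429, sinh=1.903771; start (x,ẋ)=(0.306405, -0.010824) → end (x,ẋ)=(-0.030276, -1.850452)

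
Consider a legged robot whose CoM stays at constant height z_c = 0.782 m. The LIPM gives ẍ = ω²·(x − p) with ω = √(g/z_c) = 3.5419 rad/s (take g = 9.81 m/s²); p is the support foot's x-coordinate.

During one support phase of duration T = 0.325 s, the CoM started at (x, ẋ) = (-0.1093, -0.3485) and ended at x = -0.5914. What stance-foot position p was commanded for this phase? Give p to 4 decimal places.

p = 0.3536

ωT = 3.5419·0.325 = 1.151118; cosh(ωT) = 1.739004, sinh(ωT) = 1.422721
x(T) = p + (x₀−p)·cosh(ωT) + (ẋ₀/ω)·sinh(ωT) ⇒ p·(1 − cosh) = x(T) − x₀·cosh − (ẋ₀/ω)·sinh
numerator   = -0.5914 − (-0.1093)·1.739004 − (-0.3485/3.5419)·1.422721 = -0.261340
denominator = 1 − 1.739004 = -0.739004
p = -0.261340 / -0.739004 = 0.3536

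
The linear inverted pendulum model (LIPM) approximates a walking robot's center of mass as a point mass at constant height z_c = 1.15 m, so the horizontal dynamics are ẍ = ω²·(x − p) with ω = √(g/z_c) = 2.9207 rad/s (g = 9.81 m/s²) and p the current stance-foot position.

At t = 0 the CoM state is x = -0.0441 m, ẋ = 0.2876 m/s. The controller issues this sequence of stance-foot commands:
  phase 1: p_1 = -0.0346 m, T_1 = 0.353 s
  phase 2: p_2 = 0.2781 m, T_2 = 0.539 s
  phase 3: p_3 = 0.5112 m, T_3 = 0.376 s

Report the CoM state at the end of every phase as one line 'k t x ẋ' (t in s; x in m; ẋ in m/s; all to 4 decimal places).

1 0.3530 0.0709 0.4205
2 0.8920 0.0891 -0.3395
3 1.2680 -0.3470 -2.2086

phase 1: p=-0.0346, T=0.353, ωT=1.031007, cosh=1.580268, sinh=1.223620; start (x,ẋ)=(-0.044100, 0.287600) → end (x,ẋ)=(0.070877, 0.420534)
phase 2: p=0.2781, T=0.539, ωT=1.574257, cosh=2.517158, sinh=2.309997; start (x,ẋ)=(0.070877, 0.420534) → end (x,ẋ)=(0.089089, -0.339545)
phase 3: p=0.5112, T=0.376, ωT=1.098183, cosh=1.666095, sinh=1.332618; start (x,ẋ)=(0.089089, -0.339545) → end (x,ẋ)=(-0.347001, -2.208647)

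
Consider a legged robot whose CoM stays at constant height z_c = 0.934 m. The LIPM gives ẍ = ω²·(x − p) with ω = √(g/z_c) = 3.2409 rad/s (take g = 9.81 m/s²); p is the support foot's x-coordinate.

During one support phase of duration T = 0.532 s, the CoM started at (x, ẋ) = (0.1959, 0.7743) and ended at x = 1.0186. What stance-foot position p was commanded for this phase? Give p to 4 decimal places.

p = 0.1039

ωT = 3.2409·0.532 = 1.724159; cosh(ωT) = 2.893062, sinh(ωT) = 2.714739
x(T) = p + (x₀−p)·cosh(ωT) + (ẋ₀/ω)·sinh(ωT) ⇒ p·(1 − cosh) = x(T) − x₀·cosh − (ẋ₀/ω)·sinh
numerator   = 1.0186 − (0.1959)·2.893062 − (0.7743/3.2409)·2.714739 = -0.196743
denominator = 1 − 2.893062 = -1.893062
p = -0.196743 / -1.893062 = 0.1039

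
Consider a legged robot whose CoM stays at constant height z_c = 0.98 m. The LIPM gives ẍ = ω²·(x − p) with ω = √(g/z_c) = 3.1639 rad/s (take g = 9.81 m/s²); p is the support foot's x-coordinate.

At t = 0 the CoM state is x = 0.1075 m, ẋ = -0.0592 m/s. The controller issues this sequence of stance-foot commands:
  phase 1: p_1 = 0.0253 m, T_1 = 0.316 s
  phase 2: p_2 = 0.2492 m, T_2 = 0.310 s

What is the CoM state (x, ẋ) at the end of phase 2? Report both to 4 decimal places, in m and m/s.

x = 0.1457, ẋ = -0.1058

phase 1: p=0.0253, T=0.316, ωT=0.999792, cosh=1.542837, sinh=1.174881; start (x,ẋ)=(0.107500, -0.059200) → end (x,ẋ)=(0.130138, 0.214218)
phase 2: p=0.2492, T=0.310, ωT=0.980809, cosh=1.520810, sinh=1.145803; start (x,ẋ)=(0.130138, 0.214218) → end (x,ẋ)=(0.145708, -0.105839)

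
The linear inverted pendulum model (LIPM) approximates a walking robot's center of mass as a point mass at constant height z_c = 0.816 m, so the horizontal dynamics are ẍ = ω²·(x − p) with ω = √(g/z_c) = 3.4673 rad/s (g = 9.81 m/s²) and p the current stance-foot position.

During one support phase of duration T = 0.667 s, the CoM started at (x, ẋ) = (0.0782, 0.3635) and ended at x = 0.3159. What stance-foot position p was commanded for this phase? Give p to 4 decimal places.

ωT = 3.4673·0.667 = 2.312689; cosh(ωT) = 5.100273, sinh(ωT) = 5.001279
x(T) = p + (x₀−p)·cosh(ωT) + (ẋ₀/ω)·sinh(ωT) ⇒ p·(1 − cosh) = x(T) − x₀·cosh − (ẋ₀/ω)·sinh
numerator   = 0.3159 − (0.0782)·5.100273 − (0.3635/3.4673)·5.001279 = -0.607259
denominator = 1 − 5.100273 = -4.100273
p = -0.607259 / -4.100273 = 0.1481

p = 0.1481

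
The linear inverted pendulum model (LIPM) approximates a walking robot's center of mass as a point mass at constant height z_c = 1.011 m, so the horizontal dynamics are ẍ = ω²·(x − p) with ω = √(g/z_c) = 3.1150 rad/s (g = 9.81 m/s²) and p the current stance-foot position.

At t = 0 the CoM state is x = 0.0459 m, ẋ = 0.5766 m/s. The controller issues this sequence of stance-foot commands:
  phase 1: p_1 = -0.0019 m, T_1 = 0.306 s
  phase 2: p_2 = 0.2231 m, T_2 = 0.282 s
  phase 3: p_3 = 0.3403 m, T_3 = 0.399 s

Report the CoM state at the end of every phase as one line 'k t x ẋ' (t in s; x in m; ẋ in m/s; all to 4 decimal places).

phase 1: p=-0.0019, T=0.306, ωT=0.953190, cosh=1.489740, sinh=1.104231; start (x,ẋ)=(0.045900, 0.576600) → end (x,ẋ)=(0.273708, 1.023401)
phase 2: p=0.2231, T=0.282, ωT=0.878430, cosh=1.411276, sinh=0.995841; start (x,ẋ)=(0.273708, 1.023401) → end (x,ẋ)=(0.621695, 1.601288)
phase 3: p=0.3403, T=0.399, ωT=1.242885, cosh=1.877074, sinh=1.588523; start (x,ẋ)=(0.621695, 1.601288) → end (x,ẋ)=(1.685090, 4.398147)

1 0.3060 0.2737 1.0234
2 0.5880 0.6217 1.6013
3 0.9870 1.6851 4.3981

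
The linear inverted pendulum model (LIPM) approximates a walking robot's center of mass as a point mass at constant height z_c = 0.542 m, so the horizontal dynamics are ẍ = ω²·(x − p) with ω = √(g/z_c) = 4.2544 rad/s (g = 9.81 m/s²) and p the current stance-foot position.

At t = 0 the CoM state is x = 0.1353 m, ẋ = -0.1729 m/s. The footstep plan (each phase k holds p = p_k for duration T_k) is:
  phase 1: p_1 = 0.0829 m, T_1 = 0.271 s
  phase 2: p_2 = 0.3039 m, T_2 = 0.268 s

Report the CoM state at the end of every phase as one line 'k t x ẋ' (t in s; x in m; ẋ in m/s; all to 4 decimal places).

1 0.2710 0.1162 0.0168
2 0.5390 -0.0141 -1.0921

phase 1: p=0.0829, T=0.271, ωT=1.152942, cosh=1.741603, sinh=1.425896; start (x,ẋ)=(0.135300, -0.172900) → end (x,ẋ)=(0.116211, 0.016753)
phase 2: p=0.3039, T=0.268, ωT=1.140179, cosh=1.723545, sinh=1.403784; start (x,ẋ)=(0.116211, 0.016753) → end (x,ẋ)=(-0.014062, -1.092052)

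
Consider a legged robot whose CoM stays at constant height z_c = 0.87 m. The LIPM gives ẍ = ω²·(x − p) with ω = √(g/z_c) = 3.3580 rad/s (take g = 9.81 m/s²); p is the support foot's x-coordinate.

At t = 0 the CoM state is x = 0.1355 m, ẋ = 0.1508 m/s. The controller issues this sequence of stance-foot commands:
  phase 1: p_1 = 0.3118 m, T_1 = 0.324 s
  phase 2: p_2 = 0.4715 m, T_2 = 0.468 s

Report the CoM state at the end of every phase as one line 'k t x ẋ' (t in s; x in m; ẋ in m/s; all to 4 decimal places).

phase 1: p=0.3118, T=0.324, ωT=1.087992, cosh=1.652600, sinh=1.315708; start (x,ẋ)=(0.135500, 0.150800) → end (x,ẋ)=(0.079532, -0.529707)
phase 2: p=0.4715, T=0.468, ωT=1.571544, cosh=2.510900, sinh=2.303176; start (x,ẋ)=(0.079532, -0.529707) → end (x,ẋ)=(-0.876006, -4.361547)

1 0.3240 0.0795 -0.5297
2 0.7920 -0.8760 -4.3615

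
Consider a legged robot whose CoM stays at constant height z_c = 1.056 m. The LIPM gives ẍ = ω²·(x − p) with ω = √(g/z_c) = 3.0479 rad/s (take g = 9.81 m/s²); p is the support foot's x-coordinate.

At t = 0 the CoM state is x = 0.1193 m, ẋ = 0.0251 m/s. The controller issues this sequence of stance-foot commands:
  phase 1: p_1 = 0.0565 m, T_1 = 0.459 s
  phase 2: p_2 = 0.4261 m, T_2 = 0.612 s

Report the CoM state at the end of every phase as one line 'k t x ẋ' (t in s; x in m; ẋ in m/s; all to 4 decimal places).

1 0.4590 0.2071 0.4180
2 1.0710 0.1343 -0.7213

phase 1: p=0.0565, T=0.459, ωT=1.398986, cosh=2.148969, sinh=1.902122; start (x,ẋ)=(0.119300, 0.025100) → end (x,ẋ)=(0.207120, 0.418021)
phase 2: p=0.4261, T=0.612, ωT=1.865315, cosh=3.306408, sinh=3.151561; start (x,ẋ)=(0.207120, 0.418021) → end (x,ẋ)=(0.134299, -0.721301)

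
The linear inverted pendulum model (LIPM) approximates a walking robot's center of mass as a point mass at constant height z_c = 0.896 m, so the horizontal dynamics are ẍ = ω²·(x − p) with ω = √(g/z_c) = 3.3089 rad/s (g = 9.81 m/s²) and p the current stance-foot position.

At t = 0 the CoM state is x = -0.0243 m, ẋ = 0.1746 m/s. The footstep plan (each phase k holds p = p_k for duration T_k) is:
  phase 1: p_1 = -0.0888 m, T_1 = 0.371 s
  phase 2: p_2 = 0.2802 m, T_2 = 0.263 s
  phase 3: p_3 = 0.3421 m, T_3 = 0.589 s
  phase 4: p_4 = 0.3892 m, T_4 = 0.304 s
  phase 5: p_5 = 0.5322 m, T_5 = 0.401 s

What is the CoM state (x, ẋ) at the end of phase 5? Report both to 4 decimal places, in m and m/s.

phase 1: p=-0.0888, T=0.371, ωT=1.227602, cosh=1.853015, sinh=1.560020; start (x,ẋ)=(-0.024300, 0.174600) → end (x,ẋ)=(0.113037, 0.656482)
phase 2: p=0.2802, T=0.263, ωT=0.870241, cosh=1.403168, sinh=0.984317; start (x,ẋ)=(0.113037, 0.656482) → end (x,ẋ)=(0.240929, 0.376703)
phase 3: p=0.3421, T=0.589, ωT=1.948942, cosh=3.581840, sinh=3.439416; start (x,ẋ)=(0.240929, 0.376703) → end (x,ẋ)=(0.371284, 0.197897)
phase 4: p=0.3892, T=0.304, ωT=1.005906, cosh=1.550048, sinh=1.184335; start (x,ẋ)=(0.371284, 0.197897) → end (x,ẋ)=(0.432261, 0.236540)
phase 5: p=0.5322, T=0.401, ωT=1.326869, cosh=2.017265, sinh=1.751958; start (x,ẋ)=(0.432261, 0.236540) → end (x,ẋ)=(0.455838, -0.102186)

x = 0.4558, ẋ = -0.1022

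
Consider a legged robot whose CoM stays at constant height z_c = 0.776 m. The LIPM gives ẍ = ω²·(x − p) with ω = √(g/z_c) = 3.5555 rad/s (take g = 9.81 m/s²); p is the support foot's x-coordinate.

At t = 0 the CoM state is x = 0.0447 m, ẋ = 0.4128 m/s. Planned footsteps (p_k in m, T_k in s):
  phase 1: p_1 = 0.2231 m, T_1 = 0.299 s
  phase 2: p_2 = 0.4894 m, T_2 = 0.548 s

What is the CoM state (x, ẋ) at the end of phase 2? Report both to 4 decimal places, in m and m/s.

x = -1.1041, ẋ = -5.4792

phase 1: p=0.2231, T=0.299, ωT=1.063094, cosh=1.620351, sinh=1.274966; start (x,ẋ)=(0.044700, 0.412800) → end (x,ẋ)=(0.082055, -0.139831)
phase 2: p=0.4894, T=0.548, ωT=1.948414, cosh=3.580024, sinh=3.437525; start (x,ẋ)=(0.082055, -0.139831) → end (x,ẋ)=(-1.104096, -5.479216)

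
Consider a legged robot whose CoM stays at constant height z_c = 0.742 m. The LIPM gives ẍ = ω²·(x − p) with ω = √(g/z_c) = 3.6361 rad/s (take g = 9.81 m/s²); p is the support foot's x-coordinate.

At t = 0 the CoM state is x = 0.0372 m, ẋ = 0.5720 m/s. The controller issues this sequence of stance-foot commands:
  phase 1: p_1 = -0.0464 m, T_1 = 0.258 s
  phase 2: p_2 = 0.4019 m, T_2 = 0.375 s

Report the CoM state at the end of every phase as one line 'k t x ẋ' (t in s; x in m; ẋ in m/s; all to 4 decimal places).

phase 1: p=-0.0464, T=0.258, ωT=0.938114, cosh=1.473261, sinh=1.081896; start (x,ẋ)=(0.037200, 0.572000) → end (x,ẋ)=(0.246959, 1.171578)
phase 2: p=0.4019, T=0.375, ωT=1.363538, cosh=2.082877, sinh=1.827123; start (x,ẋ)=(0.246959, 1.171578) → end (x,ẋ)=(0.667890, 1.410889)

1 0.2580 0.2470 1.1716
2 0.6330 0.6679 1.4109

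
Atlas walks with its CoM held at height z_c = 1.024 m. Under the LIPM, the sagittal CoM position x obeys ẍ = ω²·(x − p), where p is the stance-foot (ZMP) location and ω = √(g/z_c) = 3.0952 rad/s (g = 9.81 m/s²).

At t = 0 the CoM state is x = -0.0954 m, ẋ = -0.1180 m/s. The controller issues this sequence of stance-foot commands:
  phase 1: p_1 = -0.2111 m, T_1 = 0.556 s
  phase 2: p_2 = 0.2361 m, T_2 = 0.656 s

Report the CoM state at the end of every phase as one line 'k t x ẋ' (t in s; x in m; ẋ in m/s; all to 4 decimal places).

phase 1: p=-0.2111, T=0.556, ωT=1.720931, cosh=2.884315, sinh=2.705416; start (x,ẋ)=(-0.095400, -0.118000) → end (x,ẋ)=(0.019475, 0.628500)
phase 2: p=0.2361, T=0.656, ωT=2.030451, cosh=3.874399, sinh=3.743123; start (x,ẋ)=(0.019475, 0.628500) → end (x,ẋ)=(0.156874, -0.074693)

1 0.5560 0.0195 0.6285
2 1.2120 0.1569 -0.0747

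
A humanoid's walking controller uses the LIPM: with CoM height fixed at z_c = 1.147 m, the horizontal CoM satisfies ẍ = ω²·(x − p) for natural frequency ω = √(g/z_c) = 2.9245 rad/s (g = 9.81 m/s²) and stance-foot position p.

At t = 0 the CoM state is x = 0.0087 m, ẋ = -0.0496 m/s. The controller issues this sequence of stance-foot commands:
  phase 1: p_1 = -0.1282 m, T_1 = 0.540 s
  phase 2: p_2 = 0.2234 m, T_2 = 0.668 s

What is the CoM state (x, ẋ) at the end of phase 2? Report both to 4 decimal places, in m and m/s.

x = 1.0128, ẋ = 2.4413

phase 1: p=-0.1282, T=0.540, ωT=1.579230, cosh=2.528676, sinh=2.322543; start (x,ẋ)=(0.008700, -0.049600) → end (x,ẋ)=(0.178585, 0.804440)
phase 2: p=0.2234, T=0.668, ωT=1.953566, cosh=3.597782, sinh=3.456014; start (x,ẋ)=(0.178585, 0.804440) → end (x,ẋ)=(1.012809, 2.441251)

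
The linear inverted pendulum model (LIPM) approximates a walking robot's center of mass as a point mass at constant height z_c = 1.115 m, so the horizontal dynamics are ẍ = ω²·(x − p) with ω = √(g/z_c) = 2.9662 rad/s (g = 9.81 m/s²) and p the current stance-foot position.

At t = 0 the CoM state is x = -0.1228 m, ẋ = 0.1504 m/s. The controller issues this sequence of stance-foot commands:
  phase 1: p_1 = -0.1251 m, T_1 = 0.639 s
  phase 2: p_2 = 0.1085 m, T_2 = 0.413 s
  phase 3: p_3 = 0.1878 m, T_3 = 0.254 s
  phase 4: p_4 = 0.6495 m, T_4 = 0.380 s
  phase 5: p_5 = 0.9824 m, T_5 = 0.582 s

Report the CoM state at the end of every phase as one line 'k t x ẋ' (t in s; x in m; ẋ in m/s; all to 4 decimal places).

1 0.6390 0.0476 0.5340
2 1.0520 0.2759 0.7066
3 1.3060 0.4991 1.1329
4 1.6860 0.9206 1.3158
5 2.2680 2.0104 3.3160

phase 1: p=-0.1251, T=0.639, ωT=1.895402, cosh=3.402740, sinh=3.252482; start (x,ẋ)=(-0.122800, 0.150400) → end (x,ẋ)=(0.047642, 0.533961)
phase 2: p=0.1085, T=0.413, ωT=1.225041, cosh=1.849025, sinh=1.555279; start (x,ẋ)=(0.047642, 0.533961) → end (x,ẋ)=(0.275946, 0.706554)
phase 3: p=0.1878, T=0.254, ωT=0.753415, cosh=1.297499, sinh=0.826743; start (x,ẋ)=(0.275946, 0.706554) → end (x,ẋ)=(0.499101, 1.132913)
phase 4: p=0.6495, T=0.380, ωT=1.127156, cosh=1.705409, sinh=1.381456; start (x,ẋ)=(0.499101, 1.132913) → end (x,ẋ)=(0.920643, 1.315795)
phase 5: p=0.9824, T=0.582, ωT=1.726328, cosh=2.898959, sinh=2.721023; start (x,ẋ)=(0.920643, 1.315795) → end (x,ẋ)=(2.010405, 3.315991)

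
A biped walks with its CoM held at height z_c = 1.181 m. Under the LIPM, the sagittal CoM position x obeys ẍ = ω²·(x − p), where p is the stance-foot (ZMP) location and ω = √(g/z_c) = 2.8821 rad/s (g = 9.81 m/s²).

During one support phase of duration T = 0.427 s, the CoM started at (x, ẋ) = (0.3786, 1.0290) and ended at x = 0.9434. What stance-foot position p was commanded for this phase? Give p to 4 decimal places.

ωT = 2.8821·0.427 = 1.230657; cosh(ωT) = 1.857789, sinh(ωT) = 1.565688
x(T) = p + (x₀−p)·cosh(ωT) + (ẋ₀/ω)·sinh(ωT) ⇒ p·(1 − cosh) = x(T) − x₀·cosh − (ẋ₀/ω)·sinh
numerator   = 0.9434 − (0.3786)·1.857789 − (1.0290/2.8821)·1.565688 = -0.318959
denominator = 1 − 1.857789 = -0.857789
p = -0.318959 / -0.857789 = 0.3718

p = 0.3718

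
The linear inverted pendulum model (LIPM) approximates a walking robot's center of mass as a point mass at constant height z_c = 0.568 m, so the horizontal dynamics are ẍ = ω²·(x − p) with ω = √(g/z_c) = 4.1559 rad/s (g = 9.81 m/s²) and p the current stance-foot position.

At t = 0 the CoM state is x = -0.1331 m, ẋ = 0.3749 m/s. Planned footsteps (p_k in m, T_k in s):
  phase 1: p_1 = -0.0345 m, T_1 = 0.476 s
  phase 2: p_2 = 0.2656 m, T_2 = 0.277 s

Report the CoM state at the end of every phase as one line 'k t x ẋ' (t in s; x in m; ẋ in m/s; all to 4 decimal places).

1 0.4760 -0.0779 -0.0718
2 0.7530 -0.3563 -2.1560

phase 1: p=-0.0345, T=0.476, ωT=1.978208, cosh=3.684048, sinh=3.545731; start (x,ẋ)=(-0.133100, 0.374900) → end (x,ẋ)=(-0.077890, -0.071791)
phase 2: p=0.2656, T=0.277, ωT=1.151184, cosh=1.739099, sinh=1.422837; start (x,ẋ)=(-0.077890, -0.071791) → end (x,ẋ)=(-0.356342, -2.155965)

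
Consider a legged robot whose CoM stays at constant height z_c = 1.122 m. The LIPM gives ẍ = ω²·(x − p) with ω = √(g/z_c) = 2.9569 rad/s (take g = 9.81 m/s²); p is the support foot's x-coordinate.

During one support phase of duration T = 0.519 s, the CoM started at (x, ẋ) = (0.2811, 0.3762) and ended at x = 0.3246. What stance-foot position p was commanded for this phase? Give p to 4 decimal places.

ωT = 2.9569·0.519 = 1.534631; cosh(ωT) = 2.427574, sinh(ωT) = 2.212039
x(T) = p + (x₀−p)·cosh(ωT) + (ẋ₀/ω)·sinh(ωT) ⇒ p·(1 − cosh) = x(T) − x₀·cosh − (ẋ₀/ω)·sinh
numerator   = 0.3246 − (0.2811)·2.427574 − (0.3762/2.9569)·2.212039 = -0.639224
denominator = 1 − 2.427574 = -1.427574
p = -0.639224 / -1.427574 = 0.4478

p = 0.4478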